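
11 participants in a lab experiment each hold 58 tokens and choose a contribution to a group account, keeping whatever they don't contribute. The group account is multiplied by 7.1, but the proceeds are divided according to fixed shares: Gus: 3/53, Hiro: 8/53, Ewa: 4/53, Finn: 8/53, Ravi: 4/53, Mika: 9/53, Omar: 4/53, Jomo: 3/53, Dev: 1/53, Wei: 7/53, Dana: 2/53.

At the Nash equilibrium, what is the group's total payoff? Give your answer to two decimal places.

1699.40 tokens

Each unit j contributes comes back to j as 7.1 × (j's share), so j prefers to contribute only if that share exceeds 1/7.1 = 0.1408; otherwise keeping the unit dominates.
The shares above 0.1408 belong to Hiro, Finn and Mika, contributing 58 each; the remaining 8 contribute 0. Total contributed: 174.
The group account pays out 7.1 × 174 = 1235.40 in total (split across the unequal shares, but the aggregate is all that matters for the group sum).
The 8 free-riders keep 58 each, adding 464. Group total = 464 + 1235.40 = 1699.40.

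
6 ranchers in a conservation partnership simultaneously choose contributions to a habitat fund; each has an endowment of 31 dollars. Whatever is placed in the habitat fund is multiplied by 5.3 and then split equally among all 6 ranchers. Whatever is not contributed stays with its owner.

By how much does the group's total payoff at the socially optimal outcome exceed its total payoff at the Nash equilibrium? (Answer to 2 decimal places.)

Each contributed unit returns 5.3/6 = 0.8833 to its contributor — below 1 — so contributing 0 is dominant for every player. At the Nash equilibrium everyone keeps their 31, and the group total is 6 × 31 = 186.
Each contributed unit returns 5.300 to the group as a whole (0.8833 to each of 6 players), which exceeds 1, so the social optimum is full contribution: group total = 5.300 × 186 = 985.80.
Efficiency loss = 985.80 − 186 = 799.80.

799.80 dollars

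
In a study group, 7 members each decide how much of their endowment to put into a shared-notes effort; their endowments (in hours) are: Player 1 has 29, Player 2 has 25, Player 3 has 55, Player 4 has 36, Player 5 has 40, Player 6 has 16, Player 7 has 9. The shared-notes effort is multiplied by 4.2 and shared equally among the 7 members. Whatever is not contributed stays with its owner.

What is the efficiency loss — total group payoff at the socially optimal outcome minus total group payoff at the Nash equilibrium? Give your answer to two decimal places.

672.00 hours

The private return per contributed unit is 4.2/7 = 0.6000 < 1 for every player regardless of endowment, so the Nash equilibrium is zero contribution and the group total is Σ E_j = 29 + 25 + 55 + 36 + 40 + 16 + 9 = 210.
Each contributed unit returns 4.200 to the group, so the social optimum is full contribution by everyone: group total = 4.200 × 210 = 882.00.
Efficiency loss = (4.200 − 1) × 210 = 672.00.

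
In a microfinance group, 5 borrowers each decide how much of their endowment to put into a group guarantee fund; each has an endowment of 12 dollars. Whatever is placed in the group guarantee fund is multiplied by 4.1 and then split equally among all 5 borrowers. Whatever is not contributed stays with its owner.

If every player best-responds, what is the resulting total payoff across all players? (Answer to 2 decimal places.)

Each contributed unit returns 4.1/5 = 0.8200 to its contributor — below 1 — so contributing 0 is dominant for every player. At the Nash equilibrium everyone keeps their 12, and the group total is 5 × 12 = 60.

60.00 dollars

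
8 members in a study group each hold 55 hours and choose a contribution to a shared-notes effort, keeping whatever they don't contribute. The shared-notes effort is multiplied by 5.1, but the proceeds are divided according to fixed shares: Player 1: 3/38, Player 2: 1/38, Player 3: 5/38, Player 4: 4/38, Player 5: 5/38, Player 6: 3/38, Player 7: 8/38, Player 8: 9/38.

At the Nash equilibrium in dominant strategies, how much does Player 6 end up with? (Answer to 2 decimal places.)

99.29 hours

A player with share s gets back 5.1·s per unit contributed, so full contribution is dominant for anyone with s > 1/5.1 = 0.1961 and zero contribution is dominant for anyone below.
Player 7 and Player 8 clear that bar, contributing 55 each; the remaining 6 contribute 0. Total contributed: 110.
Player 6 keeps 55 and receives 5.1 × 110 × 3/38 = 44.29 from the shared-notes effort, for a payoff of 99.29.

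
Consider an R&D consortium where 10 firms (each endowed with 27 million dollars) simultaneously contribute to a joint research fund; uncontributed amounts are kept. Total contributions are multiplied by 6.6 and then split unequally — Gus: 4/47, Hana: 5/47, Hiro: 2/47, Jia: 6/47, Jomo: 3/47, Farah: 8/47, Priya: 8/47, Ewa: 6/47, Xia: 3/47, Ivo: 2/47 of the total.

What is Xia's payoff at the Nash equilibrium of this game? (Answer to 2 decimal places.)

49.75 million dollars

A player with share s gets back 6.6·s per unit contributed, so full contribution is dominant for anyone with s > 1/6.6 = 0.1515 and zero contribution is dominant for anyone below.
Farah and Priya clear that bar, contributing 27 each; the remaining 8 contribute 0. Total contributed: 54.
Xia keeps 27 and receives 6.6 × 54 × 3/47 = 22.75 from the joint research fund, for a payoff of 49.75.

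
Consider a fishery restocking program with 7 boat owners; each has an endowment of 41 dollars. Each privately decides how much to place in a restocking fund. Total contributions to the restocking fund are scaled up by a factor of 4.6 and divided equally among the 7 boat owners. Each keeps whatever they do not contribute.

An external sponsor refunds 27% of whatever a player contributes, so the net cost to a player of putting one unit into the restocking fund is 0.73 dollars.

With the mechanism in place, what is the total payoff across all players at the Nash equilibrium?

Even with the mechanism, each unit contributed returns only (4.6/7) / 0.73 = 0.9002 per unit of net cost, so contributing nothing is still dominant.
Everyone keeps their endowment and the group total is 7 × 41 = 287.

287.00 dollars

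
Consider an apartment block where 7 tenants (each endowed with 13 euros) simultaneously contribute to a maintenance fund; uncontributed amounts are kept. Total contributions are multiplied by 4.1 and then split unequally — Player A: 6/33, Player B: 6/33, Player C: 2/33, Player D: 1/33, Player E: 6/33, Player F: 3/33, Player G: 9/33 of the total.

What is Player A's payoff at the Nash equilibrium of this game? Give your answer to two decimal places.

22.69 euros

Player j's private return per contributed unit is 4.1 × (j's share). Contributing is weakly dominant for j when that share is at least 1/4.1 = 0.2439, and contributing 0 is dominant otherwise.
Player G alone (share 9/33) is above the threshold, contributing 13; the remaining 6 contribute 0. Total contributed: 13.
Player A keeps 13 and receives 4.1 × 13 × 6/33 = 9.69 from the maintenance fund, for a payoff of 22.69.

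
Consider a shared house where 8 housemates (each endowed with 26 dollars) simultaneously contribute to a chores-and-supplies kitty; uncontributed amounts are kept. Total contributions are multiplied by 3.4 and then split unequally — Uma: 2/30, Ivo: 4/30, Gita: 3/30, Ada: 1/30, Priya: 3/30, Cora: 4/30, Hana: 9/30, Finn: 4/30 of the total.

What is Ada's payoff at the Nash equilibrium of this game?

For player j, contributing a unit is worthwhile iff 3.4 × (j's share) ≥ 1, i.e. iff j's share is at least 0.2941.
Only Hana (9/30) clears that bar, contributing 26; the remaining 7 contribute 0. Total contributed: 26.
Ada keeps 26 and receives 3.4 × 26 × 1/30 = 2.95 from the chores-and-supplies kitty, for a payoff of 28.95.

28.95 dollars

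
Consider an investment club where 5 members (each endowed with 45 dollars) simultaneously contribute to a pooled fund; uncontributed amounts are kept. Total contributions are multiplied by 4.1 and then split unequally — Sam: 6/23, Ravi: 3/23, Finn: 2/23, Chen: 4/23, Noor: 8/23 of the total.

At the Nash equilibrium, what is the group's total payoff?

504.00 dollars

For player j, contributing a unit is worthwhile iff 4.1 × (j's share) ≥ 1, i.e. iff j's share is at least 0.2439.
Sam and Noor are above the threshold, contributing 45 each; the remaining 3 contribute 0. Total contributed: 90.
The pooled fund pays out 4.1 × 90 = 369.00 in total (split across the unequal shares, but the aggregate is all that matters for the group sum).
The 3 free-riders keep 45 each, adding 135. Group total = 135 + 369.00 = 504.00.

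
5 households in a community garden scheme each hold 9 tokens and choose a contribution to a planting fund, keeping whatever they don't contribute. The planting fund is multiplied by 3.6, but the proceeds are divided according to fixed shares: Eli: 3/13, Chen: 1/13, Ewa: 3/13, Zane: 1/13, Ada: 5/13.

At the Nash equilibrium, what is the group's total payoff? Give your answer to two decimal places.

68.40 tokens

Each unit j contributes comes back to j as 3.6 × (j's share), so j prefers to contribute only if that share exceeds 1/3.6 = 0.2778; otherwise keeping the unit dominates.
The only share above 0.2778 is Ada's 5/13, contributing 9; the remaining 4 contribute 0. Total contributed: 9.
The planting fund pays out 3.6 × 9 = 32.40 in total (split across the unequal shares, but the aggregate is all that matters for the group sum).
The 4 free-riders keep 9 each, adding 36. Group total = 36 + 32.40 = 68.40.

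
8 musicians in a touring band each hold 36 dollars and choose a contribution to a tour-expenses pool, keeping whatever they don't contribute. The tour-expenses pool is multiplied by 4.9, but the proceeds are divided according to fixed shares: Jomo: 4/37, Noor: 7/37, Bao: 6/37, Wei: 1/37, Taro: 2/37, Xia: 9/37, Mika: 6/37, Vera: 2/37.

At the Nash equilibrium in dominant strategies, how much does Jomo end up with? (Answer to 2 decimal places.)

Each unit j contributes comes back to j as 4.9 × (j's share), so j prefers to contribute only if that share exceeds 1/4.9 = 0.2041; otherwise keeping the unit dominates.
Only Xia (9/37) clears that bar, contributing 36; the remaining 7 contribute 0. Total contributed: 36.
Jomo keeps 36 and receives 4.9 × 36 × 4/37 = 19.07 from the tour-expenses pool, for a payoff of 55.07.

55.07 dollars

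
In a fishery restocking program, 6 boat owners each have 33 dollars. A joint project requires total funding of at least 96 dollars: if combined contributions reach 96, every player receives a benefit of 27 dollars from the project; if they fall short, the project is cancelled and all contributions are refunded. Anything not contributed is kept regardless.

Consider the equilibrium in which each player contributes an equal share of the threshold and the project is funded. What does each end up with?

Equal share of the threshold: 96/6 = 16.
At this profile no one gains by cutting their contribution: any cut drops the total below 96, the project is cancelled, contributions are refunded, and the deviator ends with 33, which is less than 33 − 16 + 27 = 44. Contributing more than 16 just wastes the excess. So contributing exactly 16 is a best response.
Each player's payoff: 33 − 16 + 27 = 44.

44 dollars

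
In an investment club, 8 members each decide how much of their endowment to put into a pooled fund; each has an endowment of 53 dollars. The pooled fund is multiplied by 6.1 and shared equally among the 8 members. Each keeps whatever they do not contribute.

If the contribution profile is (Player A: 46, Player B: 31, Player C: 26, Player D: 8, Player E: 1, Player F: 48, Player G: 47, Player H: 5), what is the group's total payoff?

Total contributed: 46 + 31 + 26 + 8 + 1 + 48 + 47 + 5 = 212; total kept: 8 × 53 − 212 = 212.
The pooled fund pays out 6.1 × 212 = 1293.20 in aggregate.
Group total = 212 + 1293.20 = 1505.20.

1505.20 dollars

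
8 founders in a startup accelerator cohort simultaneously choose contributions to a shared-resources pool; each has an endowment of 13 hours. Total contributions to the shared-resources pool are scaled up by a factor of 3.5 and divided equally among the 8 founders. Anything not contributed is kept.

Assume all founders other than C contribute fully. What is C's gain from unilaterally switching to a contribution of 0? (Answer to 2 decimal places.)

Switching from a contribution of 13 to 0 lets C keep an extra 13 hours, but lowers the shared-resources pool by 13, which costs C their own share of that drop: 3.5/8 × 13 = 5.69.
Net gain = 13 − 5.69 = 7.31. The private return per contributed unit (0.4375) is below 1, so free-riding is indeed the best response regardless of what the others do.

7.31 hours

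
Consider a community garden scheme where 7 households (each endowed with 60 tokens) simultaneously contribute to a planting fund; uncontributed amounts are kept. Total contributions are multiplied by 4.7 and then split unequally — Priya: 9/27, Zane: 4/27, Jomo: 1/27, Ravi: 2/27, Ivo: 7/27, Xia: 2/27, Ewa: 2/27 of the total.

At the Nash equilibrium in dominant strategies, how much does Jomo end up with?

Player j's private return per contributed unit is 4.7 × (j's share). Contributing is weakly dominant for j when that share is at least 1/4.7 = 0.2128, and contributing 0 is dominant otherwise.
Priya and Ivo are above the threshold, contributing 60 each; the remaining 5 contribute 0. Total contributed: 120.
Jomo keeps 60 and receives 4.7 × 120 × 1/27 = 20.89 from the planting fund, for a payoff of 80.89.

80.89 tokens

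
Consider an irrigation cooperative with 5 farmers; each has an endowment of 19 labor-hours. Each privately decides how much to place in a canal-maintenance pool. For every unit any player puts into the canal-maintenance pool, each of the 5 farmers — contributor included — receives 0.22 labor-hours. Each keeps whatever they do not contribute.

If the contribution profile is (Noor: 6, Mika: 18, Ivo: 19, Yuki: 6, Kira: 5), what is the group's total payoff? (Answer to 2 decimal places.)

Total contributed: 6 + 18 + 19 + 6 + 5 = 54; total kept: 5 × 19 − 54 = 41.
The canal-maintenance pool pays out 0.22 × 5 × 54 = 59.40 in aggregate.
Group total = 41 + 59.40 = 100.40.

100.40 labor-hours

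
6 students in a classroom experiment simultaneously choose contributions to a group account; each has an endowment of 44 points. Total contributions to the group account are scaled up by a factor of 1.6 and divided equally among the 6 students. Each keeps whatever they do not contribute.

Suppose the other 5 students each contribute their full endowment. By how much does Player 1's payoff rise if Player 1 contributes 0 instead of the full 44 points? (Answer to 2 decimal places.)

Switching from a contribution of 44 to 0 lets Player 1 keep an extra 44 points, but lowers the group account by 44, which costs Player 1 their own share of that drop: 1.6/6 × 44 = 11.73.
Net gain = 44 − 11.73 = 32.27. The private return per contributed unit (0.2667) is below 1, so free-riding is indeed the best response regardless of what the others do.

32.27 points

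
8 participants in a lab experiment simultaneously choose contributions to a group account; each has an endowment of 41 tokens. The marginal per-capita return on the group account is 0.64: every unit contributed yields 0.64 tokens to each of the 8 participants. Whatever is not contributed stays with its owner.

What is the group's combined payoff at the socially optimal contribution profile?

Each contributed unit returns 5.120 to the group as a whole (0.64 to each of 8 players), which exceeds 1, so the social optimum is full contribution: group total = 5.120 × 328 = 1679.36.

1679.36 tokens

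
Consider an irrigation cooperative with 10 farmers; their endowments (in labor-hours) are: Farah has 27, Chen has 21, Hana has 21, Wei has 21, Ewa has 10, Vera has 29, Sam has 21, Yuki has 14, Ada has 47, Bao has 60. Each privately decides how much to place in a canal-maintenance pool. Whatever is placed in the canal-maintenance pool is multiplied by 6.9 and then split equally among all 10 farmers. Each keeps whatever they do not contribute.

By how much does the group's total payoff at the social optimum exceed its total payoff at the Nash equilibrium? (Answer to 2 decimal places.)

The private return per contributed unit is 6.9/10 = 0.6900 < 1 for every player regardless of endowment, so the Nash equilibrium is zero contribution and the group total is Σ E_j = 27 + 21 + 21 + 21 + 10 + 29 + 21 + 14 + 47 + 60 = 271.
Each contributed unit returns 6.900 to the group, so the social optimum is full contribution by everyone: group total = 6.900 × 271 = 1869.90.
Efficiency loss = (6.900 − 1) × 271 = 1598.90.

1598.90 labor-hours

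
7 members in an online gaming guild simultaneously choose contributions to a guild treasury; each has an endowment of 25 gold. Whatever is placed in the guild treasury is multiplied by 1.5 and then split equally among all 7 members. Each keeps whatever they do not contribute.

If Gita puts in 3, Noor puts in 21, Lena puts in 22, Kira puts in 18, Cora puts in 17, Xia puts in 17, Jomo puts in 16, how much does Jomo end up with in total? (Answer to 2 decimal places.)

33.43 gold

Total contributed: 3 + 21 + 22 + 18 + 17 + 17 + 16 = 114.
Each receives 1.5 × 114 / 7 = 24.43 from the guild treasury.
Jomo keeps 25 − 16 = 9, so Jomo's payoff is 9 + 24.43 = 33.43.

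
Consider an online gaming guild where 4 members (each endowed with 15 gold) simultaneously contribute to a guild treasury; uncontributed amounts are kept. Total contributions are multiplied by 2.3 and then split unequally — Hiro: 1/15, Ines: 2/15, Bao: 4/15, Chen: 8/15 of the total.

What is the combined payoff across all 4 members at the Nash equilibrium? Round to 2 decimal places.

For player j, contributing a unit is worthwhile iff 2.3 × (j's share) ≥ 1, i.e. iff j's share is at least 0.4348.
Only Chen (8/15) clears that bar, contributing 15; the remaining 3 contribute 0. Total contributed: 15.
The guild treasury pays out 2.3 × 15 = 34.50 in total (split across the unequal shares, but the aggregate is all that matters for the group sum).
The 3 free-riders keep 15 each, adding 45. Group total = 45 + 34.50 = 79.50.

79.50 gold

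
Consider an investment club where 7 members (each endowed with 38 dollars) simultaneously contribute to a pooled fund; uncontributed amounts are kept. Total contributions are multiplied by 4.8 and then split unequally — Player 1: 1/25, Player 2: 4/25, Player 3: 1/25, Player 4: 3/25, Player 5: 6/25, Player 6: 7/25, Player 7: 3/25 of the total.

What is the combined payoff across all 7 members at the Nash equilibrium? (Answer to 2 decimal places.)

554.80 dollars

For player j, contributing a unit is worthwhile iff 4.8 × (j's share) ≥ 1, i.e. iff j's share is at least 0.2083.
Player 5 and Player 6 clear that bar, contributing 38 each; the remaining 5 contribute 0. Total contributed: 76.
The pooled fund pays out 4.8 × 76 = 364.80 in total (split across the unequal shares, but the aggregate is all that matters for the group sum).
The 5 free-riders keep 38 each, adding 190. Group total = 190 + 364.80 = 554.80.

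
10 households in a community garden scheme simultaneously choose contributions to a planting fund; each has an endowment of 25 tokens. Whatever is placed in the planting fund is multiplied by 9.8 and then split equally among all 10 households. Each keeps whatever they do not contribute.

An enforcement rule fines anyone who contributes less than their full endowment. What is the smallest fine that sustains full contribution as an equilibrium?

Given the others contribute fully, the best deviation is to contribute 0 (any partial contribution still incurs the fine and gives up units whose private return 0.9800 is below 1).
Deviating from 25 to 0 saves 25 tokens but forfeits the deviator's share of the drop in the planting fund: 9.8/10 × 25 = 24.50.
So the deviation gain is 25 − 24.50 = 0.50, and the fine must be at least 0.50 tokens to wipe it out.

0.50 tokens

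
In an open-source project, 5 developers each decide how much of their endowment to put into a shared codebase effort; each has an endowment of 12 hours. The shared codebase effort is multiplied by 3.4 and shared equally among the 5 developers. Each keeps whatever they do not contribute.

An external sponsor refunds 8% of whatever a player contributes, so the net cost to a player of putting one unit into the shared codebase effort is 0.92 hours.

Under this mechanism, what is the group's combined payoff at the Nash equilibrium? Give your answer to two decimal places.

60.00 hours

Even with the mechanism, each unit contributed returns only (3.4/5) / 0.92 = 0.7391 per unit of net cost, so contributing nothing is still dominant.
Everyone keeps their endowment and the group total is 5 × 12 = 60.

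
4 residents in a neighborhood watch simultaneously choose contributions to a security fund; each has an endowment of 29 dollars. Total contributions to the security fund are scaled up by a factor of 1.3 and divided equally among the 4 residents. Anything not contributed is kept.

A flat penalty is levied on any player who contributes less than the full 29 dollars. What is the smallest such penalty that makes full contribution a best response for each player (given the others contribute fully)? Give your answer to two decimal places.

Given the others contribute fully, the best deviation is to contribute 0 (any partial contribution still incurs the fine and gives up units whose private return 0.3250 is below 1).
Deviating from 29 to 0 saves 29 dollars but forfeits the deviator's share of the drop in the security fund: 1.3/4 × 29 = 9.42.
So the deviation gain is 29 − 9.42 = 19.58, and the fine must be at least 19.58 dollars to wipe it out.

19.58 dollars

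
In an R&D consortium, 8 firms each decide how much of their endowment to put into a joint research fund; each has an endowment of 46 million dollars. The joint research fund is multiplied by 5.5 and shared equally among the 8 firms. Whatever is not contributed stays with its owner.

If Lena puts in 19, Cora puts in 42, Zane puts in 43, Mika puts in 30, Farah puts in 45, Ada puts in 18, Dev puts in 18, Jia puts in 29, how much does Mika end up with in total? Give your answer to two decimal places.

183.75 million dollars

Total contributed: 19 + 42 + 43 + 30 + 45 + 18 + 18 + 29 = 244.
Each receives 5.5 × 244 / 8 = 167.75 from the joint research fund.
Mika keeps 46 − 30 = 16, so Mika's payoff is 16 + 167.75 = 183.75.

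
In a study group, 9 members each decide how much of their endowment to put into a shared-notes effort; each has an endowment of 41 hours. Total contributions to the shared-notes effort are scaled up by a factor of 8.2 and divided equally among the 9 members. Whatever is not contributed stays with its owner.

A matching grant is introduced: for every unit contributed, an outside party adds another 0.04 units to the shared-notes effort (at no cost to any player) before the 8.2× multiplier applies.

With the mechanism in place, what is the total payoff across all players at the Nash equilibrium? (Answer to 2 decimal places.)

With the mechanism, a contributed unit returns 8.2 × 1.04 / 9 = 0.9476 per unit of net cost — still below 1 — so contributing 0 remains dominant for every player.
At the Nash equilibrium no one contributes; group total payoff = 9 × 41 = 369.

369.00 hours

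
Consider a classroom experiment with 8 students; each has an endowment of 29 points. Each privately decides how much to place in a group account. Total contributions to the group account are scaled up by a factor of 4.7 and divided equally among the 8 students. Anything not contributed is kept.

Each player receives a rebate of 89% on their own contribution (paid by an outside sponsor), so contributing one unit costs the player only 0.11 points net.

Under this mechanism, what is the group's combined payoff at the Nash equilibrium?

With the mechanism, a contributed unit returns (4.7/8) / 0.11 = 5.3409 per unit of net cost to the contributor — now above 1 — so contributing fully is weakly dominant for every player.
So the Nash equilibrium is full contribution by all 8; the group earns 8 × (29 × 0.89 + 4.7 × 29) = 1296.88.

1296.88 points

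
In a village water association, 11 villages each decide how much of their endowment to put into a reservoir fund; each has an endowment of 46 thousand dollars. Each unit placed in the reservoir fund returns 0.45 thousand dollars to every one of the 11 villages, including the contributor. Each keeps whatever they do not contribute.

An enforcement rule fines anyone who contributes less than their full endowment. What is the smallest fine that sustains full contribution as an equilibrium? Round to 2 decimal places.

Given the others contribute fully, the best deviation is to contribute 0 (any partial contribution still incurs the fine and gives up units whose private return 0.45 is below 1).
Deviating from 46 to 0 saves 46 thousand dollars but forfeits the deviator's share of the drop in the reservoir fund: 0.45 × 46 = 20.70.
So the deviation gain is 46 − 20.70 = 25.30, and the fine must be at least 25.30 thousand dollars to wipe it out.

25.30 thousand dollars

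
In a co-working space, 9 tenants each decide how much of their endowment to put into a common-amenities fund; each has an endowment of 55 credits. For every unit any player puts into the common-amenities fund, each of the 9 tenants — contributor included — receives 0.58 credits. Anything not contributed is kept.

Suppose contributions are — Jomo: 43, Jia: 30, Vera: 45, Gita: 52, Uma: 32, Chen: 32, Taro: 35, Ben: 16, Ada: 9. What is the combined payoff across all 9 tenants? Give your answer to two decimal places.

Total contributed: 43 + 30 + 45 + 52 + 32 + 32 + 35 + 16 + 9 = 294; total kept: 9 × 55 − 294 = 201.
The common-amenities fund pays out 0.58 × 9 × 294 = 1534.68 in aggregate.
Group total = 201 + 1534.68 = 1735.68.

1735.68 credits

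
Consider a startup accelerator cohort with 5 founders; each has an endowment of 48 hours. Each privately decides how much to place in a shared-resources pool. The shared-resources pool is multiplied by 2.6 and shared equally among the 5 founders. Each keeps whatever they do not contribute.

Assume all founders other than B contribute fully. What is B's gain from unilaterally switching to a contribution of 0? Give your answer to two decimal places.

Switching from a contribution of 48 to 0 lets B keep an extra 48 hours, but lowers the shared-resources pool by 48, which costs B their own share of that drop: 2.6/5 × 48 = 24.96.
Net gain = 48 − 24.96 = 23.04. The private return per contributed unit (0.5200) is below 1, so free-riding is indeed the best response regardless of what the others do.

23.04 hours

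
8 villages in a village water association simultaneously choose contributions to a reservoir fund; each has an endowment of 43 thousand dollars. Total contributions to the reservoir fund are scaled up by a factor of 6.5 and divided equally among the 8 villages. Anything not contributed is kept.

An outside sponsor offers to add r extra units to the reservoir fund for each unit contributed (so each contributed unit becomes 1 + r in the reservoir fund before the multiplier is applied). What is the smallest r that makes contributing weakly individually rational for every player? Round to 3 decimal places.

0.231

With matching at rate r, one contributed unit becomes (1 + r) in the reservoir fund and returns 6.5 × (1 + r) / 8 to the contributor.
Setting this equal to 1: 1 + r = 8/6.5 = 1.2308.
So the minimum matching rate is r = 1.2308 − 1 = 0.231.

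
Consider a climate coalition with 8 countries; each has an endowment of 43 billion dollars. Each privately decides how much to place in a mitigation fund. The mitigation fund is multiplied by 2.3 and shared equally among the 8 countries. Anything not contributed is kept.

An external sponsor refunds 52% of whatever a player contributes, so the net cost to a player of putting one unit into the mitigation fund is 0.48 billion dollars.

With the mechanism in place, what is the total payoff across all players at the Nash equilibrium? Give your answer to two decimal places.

With the mechanism, a contributed unit returns (2.3/8) / 0.48 = 0.5990 per unit of net cost — still below 1 — so contributing 0 remains dominant for every player.
Everyone keeps their endowment and the group total is 8 × 43 = 344.

344.00 billion dollars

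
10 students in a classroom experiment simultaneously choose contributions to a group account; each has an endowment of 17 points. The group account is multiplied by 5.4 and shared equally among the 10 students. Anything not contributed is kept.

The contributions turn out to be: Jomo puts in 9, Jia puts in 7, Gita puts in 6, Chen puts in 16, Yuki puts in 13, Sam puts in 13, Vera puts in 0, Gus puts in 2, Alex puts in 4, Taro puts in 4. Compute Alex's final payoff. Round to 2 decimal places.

52.96 points

Total contributed: 9 + 7 + 6 + 16 + 13 + 13 + 0 + 2 + 4 + 4 = 74.
Each receives 5.4 × 74 / 10 = 39.96 from the group account.
Alex keeps 17 − 4 = 13, so Alex's payoff is 13 + 39.96 = 52.96.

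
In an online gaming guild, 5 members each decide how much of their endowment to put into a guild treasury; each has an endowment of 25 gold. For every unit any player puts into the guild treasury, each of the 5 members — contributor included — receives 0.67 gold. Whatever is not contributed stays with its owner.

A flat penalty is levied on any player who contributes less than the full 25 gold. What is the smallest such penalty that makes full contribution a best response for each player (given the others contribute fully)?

8.25 gold

Given the others contribute fully, the best deviation is to contribute 0 (any partial contribution still incurs the fine and gives up units whose private return 0.67 is below 1).
Deviating from 25 to 0 saves 25 gold but forfeits the deviator's share of the drop in the guild treasury: 0.67 × 25 = 16.75.
So the deviation gain is 25 − 16.75 = 8.25, and the fine must be at least 8.25 gold to wipe it out.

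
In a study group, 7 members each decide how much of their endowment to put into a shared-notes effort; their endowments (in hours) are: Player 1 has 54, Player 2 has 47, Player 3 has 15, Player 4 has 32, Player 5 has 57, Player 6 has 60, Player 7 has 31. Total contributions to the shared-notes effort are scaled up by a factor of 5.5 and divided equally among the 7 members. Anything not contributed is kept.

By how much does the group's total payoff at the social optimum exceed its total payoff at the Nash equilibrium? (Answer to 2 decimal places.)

1332.00 hours

The private return per contributed unit is 5.5/7 = 0.7857 < 1 for every player regardless of endowment, so the Nash equilibrium is zero contribution and the group total is Σ E_j = 54 + 47 + 15 + 32 + 57 + 60 + 31 = 296.
Each contributed unit returns 5.500 to the group, so the social optimum is full contribution by everyone: group total = 5.500 × 296 = 1628.00.
Efficiency loss = (5.500 − 1) × 296 = 1332.00.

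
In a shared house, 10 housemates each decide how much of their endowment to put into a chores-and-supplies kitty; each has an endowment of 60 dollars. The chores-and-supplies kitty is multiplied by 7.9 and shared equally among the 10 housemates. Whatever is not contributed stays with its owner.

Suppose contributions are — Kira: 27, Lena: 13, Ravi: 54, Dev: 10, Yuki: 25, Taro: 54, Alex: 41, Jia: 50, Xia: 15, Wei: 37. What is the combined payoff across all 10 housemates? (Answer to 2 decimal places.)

Total contributed: 27 + 13 + 54 + 10 + 25 + 54 + 41 + 50 + 15 + 37 = 326; total kept: 10 × 60 − 326 = 274.
The chores-and-supplies kitty pays out 7.9 × 326 = 2575.40 in aggregate.
Group total = 274 + 2575.40 = 2849.40.

2849.40 dollars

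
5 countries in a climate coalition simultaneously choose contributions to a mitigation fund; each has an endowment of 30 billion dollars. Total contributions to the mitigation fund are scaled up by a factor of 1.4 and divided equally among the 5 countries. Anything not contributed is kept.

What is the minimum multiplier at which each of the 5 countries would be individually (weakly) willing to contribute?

A contributed unit returns (multiplier)/5 to its contributor.
This reaches 1 exactly when the multiplier is 5.

5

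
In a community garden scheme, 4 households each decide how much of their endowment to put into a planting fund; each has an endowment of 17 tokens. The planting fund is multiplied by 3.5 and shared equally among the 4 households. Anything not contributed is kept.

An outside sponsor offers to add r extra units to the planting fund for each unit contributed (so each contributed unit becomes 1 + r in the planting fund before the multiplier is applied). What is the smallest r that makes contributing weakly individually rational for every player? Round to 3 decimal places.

With matching at rate r, one contributed unit becomes (1 + r) in the planting fund and returns 3.5 × (1 + r) / 4 to the contributor.
Setting this equal to 1: 1 + r = 4/3.5 = 1.1429.
So the minimum matching rate is r = 1.1429 − 1 = 0.143.

0.143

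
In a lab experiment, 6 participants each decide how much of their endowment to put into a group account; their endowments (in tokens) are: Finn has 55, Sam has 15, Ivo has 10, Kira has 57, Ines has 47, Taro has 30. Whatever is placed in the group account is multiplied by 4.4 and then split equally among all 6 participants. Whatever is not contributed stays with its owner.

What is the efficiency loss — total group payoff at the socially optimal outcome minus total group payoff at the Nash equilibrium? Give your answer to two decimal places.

The private return per contributed unit is 4.4/6 = 0.7333 < 1 for every player regardless of endowment, so the Nash equilibrium is zero contribution and the group total is Σ E_j = 55 + 15 + 10 + 57 + 47 + 30 = 214.
Each contributed unit returns 4.400 to the group, so the social optimum is full contribution by everyone: group total = 4.400 × 214 = 941.60.
Efficiency loss = (4.400 − 1) × 214 = 727.60.

727.60 tokens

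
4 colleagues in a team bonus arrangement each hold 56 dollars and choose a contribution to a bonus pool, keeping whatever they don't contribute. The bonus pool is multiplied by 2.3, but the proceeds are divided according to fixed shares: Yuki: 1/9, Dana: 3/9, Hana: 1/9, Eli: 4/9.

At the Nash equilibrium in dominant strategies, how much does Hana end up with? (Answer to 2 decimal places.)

70.31 dollars

Each unit j contributes comes back to j as 2.3 × (j's share), so j prefers to contribute only if that share exceeds 1/2.3 = 0.4348; otherwise keeping the unit dominates.
Eli alone (share 4/9) is above the threshold, contributing 56; the remaining 3 contribute 0. Total contributed: 56.
Hana keeps 56 and receives 2.3 × 56 × 1/9 = 14.31 from the bonus pool, for a payoff of 70.31.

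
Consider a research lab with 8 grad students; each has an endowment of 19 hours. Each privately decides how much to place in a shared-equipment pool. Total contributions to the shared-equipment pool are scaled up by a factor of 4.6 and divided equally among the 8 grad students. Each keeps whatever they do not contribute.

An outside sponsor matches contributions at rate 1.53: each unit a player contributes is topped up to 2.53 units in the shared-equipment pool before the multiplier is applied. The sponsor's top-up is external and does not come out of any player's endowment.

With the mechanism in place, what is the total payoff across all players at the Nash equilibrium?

Under the mechanism each unit contributed yields 4.6 × 2.53 / 8 = 1.4548 back to its contributor per unit of net cost, which exceeds 1, making full contribution the dominant choice for everyone.
So the Nash equilibrium is full contribution by all 8; the group earns 4.6 × 2.53 × 152 = 1768.98.

1768.98 hours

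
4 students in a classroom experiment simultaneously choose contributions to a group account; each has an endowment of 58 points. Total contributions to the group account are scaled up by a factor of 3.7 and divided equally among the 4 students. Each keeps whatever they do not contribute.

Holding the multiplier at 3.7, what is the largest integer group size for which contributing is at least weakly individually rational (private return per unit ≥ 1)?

3

Private return per unit is 3.7/(group size), which is ≥ 1 whenever the group size is ≤ 3.7.
The largest such integer is 3.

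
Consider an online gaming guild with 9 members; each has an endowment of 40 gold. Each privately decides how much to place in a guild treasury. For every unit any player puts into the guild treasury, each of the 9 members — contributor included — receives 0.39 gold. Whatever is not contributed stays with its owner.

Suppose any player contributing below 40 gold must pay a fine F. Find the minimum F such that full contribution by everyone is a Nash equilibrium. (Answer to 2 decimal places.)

Given the others contribute fully, the best deviation is to contribute 0 (any partial contribution still incurs the fine and gives up units whose private return 0.39 is below 1).
Deviating from 40 to 0 saves 40 gold but forfeits the deviator's share of the drop in the guild treasury: 0.39 × 40 = 15.60.
So the deviation gain is 40 − 15.60 = 24.40, and the fine must be at least 24.40 gold to wipe it out.

24.40 gold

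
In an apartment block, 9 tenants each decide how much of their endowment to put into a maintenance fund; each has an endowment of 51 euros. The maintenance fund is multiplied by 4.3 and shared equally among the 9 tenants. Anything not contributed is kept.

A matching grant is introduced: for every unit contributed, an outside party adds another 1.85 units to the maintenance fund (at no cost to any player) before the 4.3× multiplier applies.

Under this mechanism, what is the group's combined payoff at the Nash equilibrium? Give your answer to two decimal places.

With the mechanism, a contributed unit returns 4.3 × 2.85 / 9 = 1.3617 per unit of net cost to the contributor — now above 1 — so contributing fully is weakly dominant for every player.
At the Nash equilibrium everyone contributes 51. Group total payoff = 4.3 × 2.85 × 459 = 5625.05.

5625.05 euros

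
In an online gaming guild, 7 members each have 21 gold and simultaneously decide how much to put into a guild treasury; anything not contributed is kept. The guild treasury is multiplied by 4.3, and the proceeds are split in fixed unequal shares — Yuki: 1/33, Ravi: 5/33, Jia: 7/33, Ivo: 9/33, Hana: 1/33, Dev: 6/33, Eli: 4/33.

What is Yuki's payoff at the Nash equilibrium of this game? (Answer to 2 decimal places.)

Each unit j contributes comes back to j as 4.3 × (j's share), so j prefers to contribute only if that share exceeds 1/4.3 = 0.2326; otherwise keeping the unit dominates.
Only Ivo (9/33) clears that bar, contributing 21; the remaining 6 contribute 0. Total contributed: 21.
Yuki keeps 21 and receives 4.3 × 21 × 1/33 = 2.74 from the guild treasury, for a payoff of 23.74.

23.74 gold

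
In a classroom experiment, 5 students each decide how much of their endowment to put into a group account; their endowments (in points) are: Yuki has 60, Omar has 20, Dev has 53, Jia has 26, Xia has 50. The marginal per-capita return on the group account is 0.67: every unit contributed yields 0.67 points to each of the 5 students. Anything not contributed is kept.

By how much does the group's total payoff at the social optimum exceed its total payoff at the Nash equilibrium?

491.15 points

The private return per contributed unit is 0.67 < 1 for everyone, so the Nash equilibrium is zero contribution and the group total is Σ E_j = 60 + 20 + 53 + 26 + 50 = 209.
Each contributed unit returns 3.350 to the group, so the social optimum is full contribution by everyone: group total = 3.350 × 209 = 700.15.
Efficiency loss = (3.350 − 1) × 209 = 491.15.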